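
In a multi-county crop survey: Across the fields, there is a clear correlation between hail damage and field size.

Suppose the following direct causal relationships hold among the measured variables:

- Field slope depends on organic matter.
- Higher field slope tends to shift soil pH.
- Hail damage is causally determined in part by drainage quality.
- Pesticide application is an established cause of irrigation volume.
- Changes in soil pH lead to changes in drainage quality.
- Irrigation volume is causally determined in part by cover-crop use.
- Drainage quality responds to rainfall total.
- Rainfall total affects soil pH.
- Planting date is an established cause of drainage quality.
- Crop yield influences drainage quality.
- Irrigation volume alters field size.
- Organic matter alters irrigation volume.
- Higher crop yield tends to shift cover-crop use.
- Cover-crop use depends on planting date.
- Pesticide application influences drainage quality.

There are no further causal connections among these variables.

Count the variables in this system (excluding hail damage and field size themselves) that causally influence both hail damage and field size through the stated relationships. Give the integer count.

4

The common causes are: crop yield (to hail damage via crop yield → drainage quality → hail damage; to field size via crop yield → cover-crop use → irrigation volume → field size); organic matter (to hail damage via organic matter → field slope → soil pH → drainage quality → hail damage; to field size via organic matter → irrigation volume → field size); pesticide application (to hail damage via pesticide application → drainage quality → hail damage; to field size via pesticide application → irrigation volume → field size); planting date (to hail damage via planting date → drainage quality → hail damage; to field size via planting date → cover-crop use → irrigation volume → field size).
Every other variable lacks a causal path to at least one of hail damage and field size.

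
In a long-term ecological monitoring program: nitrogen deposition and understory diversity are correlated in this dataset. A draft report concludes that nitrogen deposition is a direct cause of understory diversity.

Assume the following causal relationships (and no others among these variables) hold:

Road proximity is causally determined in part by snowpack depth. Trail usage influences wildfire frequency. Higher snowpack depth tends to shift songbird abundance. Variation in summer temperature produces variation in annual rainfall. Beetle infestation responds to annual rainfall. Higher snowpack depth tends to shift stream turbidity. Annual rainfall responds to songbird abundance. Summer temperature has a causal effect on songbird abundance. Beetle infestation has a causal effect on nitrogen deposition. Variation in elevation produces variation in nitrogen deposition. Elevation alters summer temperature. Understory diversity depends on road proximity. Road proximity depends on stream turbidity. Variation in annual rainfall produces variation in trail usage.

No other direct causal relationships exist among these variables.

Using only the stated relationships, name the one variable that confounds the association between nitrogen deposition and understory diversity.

snowpack depth

Snowpack depth has a causal path to nitrogen deposition (snowpack depth → songbird abundance → annual rainfall → beetle infestation → nitrogen deposition) and a separate causal path to understory diversity (snowpack depth → road proximity → understory diversity), so it is a common cause of both.
No stated relationship gives nitrogen deposition a causal route to understory diversity, so the correlation is explained by the shared upstream cause rather than a direct effect.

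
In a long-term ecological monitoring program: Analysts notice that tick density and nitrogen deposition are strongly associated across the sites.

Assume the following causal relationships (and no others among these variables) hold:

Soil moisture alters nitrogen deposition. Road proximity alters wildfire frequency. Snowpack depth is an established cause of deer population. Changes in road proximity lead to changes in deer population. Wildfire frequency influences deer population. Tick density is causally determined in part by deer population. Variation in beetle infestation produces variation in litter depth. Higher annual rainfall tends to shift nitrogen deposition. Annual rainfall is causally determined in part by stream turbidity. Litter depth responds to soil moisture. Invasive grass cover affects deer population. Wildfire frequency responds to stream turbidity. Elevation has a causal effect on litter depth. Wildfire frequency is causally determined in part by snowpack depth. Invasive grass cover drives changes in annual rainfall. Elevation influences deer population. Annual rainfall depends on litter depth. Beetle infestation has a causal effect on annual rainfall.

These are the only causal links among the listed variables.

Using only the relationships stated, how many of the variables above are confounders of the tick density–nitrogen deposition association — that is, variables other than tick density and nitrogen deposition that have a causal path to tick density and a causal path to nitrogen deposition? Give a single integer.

3

The common causes are: elevation (to tick density via elevation → deer population → tick density; to nitrogen deposition via elevation → litter depth → annual rainfall → nitrogen deposition); invasive grass cover (to tick density via invasive grass cover → deer population → tick density; to nitrogen deposition via invasive grass cover → annual rainfall → nitrogen deposition); stream turbidity (to tick density via stream turbidity → wildfire frequency → deer population → tick density; to nitrogen deposition via stream turbidity → annual rainfall → nitrogen deposition).
Every other variable lacks a causal path to at least one of tick density and nitrogen deposition.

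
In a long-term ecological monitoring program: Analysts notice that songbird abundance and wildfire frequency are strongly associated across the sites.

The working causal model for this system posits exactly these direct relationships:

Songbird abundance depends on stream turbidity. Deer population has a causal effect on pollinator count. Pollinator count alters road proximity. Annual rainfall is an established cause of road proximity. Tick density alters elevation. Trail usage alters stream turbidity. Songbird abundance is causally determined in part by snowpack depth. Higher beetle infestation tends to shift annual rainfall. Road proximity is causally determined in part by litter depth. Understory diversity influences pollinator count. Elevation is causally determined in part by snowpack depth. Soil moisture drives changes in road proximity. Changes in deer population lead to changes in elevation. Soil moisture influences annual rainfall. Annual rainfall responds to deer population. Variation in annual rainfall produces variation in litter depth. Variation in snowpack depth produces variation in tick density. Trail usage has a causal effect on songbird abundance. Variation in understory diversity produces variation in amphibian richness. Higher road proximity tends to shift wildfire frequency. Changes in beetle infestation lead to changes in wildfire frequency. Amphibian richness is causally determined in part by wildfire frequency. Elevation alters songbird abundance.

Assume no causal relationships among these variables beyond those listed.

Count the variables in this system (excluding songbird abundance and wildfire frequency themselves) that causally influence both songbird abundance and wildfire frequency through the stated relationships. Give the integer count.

The common causes are: deer population (to songbird abundance via deer population → elevation → songbird abundance; to wildfire frequency via deer population → pollinator count → road proximity → wildfire frequency).
Every other variable lacks a causal path to at least one of songbird abundance and wildfire frequency.

1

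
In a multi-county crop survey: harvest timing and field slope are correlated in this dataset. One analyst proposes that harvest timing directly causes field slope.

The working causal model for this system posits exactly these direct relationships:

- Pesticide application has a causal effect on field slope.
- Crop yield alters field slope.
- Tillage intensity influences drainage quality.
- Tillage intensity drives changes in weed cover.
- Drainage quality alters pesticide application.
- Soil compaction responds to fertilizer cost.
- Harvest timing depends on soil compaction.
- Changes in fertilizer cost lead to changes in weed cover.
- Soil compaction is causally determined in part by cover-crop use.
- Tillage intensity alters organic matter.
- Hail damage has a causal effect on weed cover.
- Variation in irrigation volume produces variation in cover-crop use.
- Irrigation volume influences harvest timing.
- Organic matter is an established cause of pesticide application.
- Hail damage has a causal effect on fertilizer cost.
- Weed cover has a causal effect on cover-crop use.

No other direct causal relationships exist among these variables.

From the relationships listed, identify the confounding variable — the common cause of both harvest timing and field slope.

Tillage intensity has a causal path to harvest timing (tillage intensity → weed cover → cover-crop use → soil compaction → harvest timing) and a separate causal path to field slope (tillage intensity → organic matter → pesticide application → field slope), so it is a common cause of both.
No stated relationship gives harvest timing a causal route to field slope, so the correlation is explained by the shared upstream cause rather than a direct effect.

tillage intensity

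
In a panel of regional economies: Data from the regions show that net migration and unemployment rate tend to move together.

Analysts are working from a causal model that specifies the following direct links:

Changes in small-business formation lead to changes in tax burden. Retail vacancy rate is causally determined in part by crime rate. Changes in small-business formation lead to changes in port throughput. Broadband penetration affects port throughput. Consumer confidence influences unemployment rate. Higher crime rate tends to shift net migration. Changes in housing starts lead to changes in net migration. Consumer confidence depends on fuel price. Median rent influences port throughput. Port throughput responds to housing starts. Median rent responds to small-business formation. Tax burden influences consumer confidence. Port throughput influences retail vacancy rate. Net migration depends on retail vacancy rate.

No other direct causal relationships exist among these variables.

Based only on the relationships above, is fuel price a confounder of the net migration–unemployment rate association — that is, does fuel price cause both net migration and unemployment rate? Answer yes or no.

Fuel price has no stated causal path to net migration. A confounder must cause both variables, so fuel price does not qualify.

no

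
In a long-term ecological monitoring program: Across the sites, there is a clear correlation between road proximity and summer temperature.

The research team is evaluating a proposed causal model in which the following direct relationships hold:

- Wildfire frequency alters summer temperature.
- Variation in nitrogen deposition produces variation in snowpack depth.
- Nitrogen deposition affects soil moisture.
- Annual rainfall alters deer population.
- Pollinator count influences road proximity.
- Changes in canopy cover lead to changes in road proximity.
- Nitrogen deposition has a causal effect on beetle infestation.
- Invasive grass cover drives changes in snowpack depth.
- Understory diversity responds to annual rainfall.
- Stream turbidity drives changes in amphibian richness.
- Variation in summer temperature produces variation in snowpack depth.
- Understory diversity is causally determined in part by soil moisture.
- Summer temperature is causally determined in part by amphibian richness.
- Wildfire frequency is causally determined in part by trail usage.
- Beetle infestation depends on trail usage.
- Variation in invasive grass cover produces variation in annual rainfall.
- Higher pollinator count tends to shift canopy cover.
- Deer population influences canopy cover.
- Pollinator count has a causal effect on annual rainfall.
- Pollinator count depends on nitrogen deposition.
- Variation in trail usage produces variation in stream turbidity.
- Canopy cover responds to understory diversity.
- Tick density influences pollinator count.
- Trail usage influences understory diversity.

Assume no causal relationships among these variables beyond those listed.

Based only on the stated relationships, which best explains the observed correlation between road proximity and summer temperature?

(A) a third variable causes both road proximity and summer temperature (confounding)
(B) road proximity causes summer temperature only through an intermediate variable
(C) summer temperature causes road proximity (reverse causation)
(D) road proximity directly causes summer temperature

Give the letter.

Trail usage causes road proximity (trail usage → understory diversity → canopy cover → road proximity) and summer temperature (trail usage → wildfire frequency → summer temperature) — a common cause creating the correlation.
There is no stated path from road proximity to summer temperature or from summer temperature to road proximity, so neither direct nor reverse causation applies.

A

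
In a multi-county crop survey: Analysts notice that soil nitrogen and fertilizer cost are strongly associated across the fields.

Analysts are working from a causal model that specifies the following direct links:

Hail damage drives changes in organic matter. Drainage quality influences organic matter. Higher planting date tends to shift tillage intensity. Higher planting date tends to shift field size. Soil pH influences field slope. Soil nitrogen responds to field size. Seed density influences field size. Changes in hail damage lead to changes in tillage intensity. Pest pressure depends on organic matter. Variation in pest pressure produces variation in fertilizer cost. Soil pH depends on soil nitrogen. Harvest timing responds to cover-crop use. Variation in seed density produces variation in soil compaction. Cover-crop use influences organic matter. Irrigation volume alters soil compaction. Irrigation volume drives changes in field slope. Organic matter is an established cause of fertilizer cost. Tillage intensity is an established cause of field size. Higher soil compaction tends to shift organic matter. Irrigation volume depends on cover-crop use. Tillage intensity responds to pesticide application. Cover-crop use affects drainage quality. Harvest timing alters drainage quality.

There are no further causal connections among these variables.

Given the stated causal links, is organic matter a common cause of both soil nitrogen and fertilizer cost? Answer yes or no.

no

Organic matter has no stated causal path to soil nitrogen. A confounder must cause both variables, so organic matter does not qualify.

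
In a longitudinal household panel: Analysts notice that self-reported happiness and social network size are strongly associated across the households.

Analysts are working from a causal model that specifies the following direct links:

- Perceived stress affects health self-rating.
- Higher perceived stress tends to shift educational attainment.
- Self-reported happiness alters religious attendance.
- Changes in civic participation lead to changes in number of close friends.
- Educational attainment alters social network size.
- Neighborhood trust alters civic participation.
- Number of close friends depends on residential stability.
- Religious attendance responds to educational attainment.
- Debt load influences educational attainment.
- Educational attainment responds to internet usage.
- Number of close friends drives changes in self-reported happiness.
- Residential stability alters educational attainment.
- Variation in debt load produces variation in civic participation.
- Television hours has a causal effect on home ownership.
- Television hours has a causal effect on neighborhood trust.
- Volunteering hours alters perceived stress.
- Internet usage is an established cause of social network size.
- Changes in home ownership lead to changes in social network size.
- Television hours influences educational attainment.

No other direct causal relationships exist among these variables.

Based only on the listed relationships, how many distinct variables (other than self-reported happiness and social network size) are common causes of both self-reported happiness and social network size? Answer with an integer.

3

The common causes are: debt load (to self-reported happiness via debt load → civic participation → number of close friends → self-reported happiness; to social network size via debt load → educational attainment → social network size); residential stability (to self-reported happiness via residential stability → number of close friends → self-reported happiness; to social network size via residential stability → educational attainment → social network size); television hours (to self-reported happiness via television hours → neighborhood trust → civic participation → number of close friends → self-reported happiness; to social network size via television hours → home ownership → social network size).
Every other variable lacks a causal path to at least one of self-reported happiness and social network size.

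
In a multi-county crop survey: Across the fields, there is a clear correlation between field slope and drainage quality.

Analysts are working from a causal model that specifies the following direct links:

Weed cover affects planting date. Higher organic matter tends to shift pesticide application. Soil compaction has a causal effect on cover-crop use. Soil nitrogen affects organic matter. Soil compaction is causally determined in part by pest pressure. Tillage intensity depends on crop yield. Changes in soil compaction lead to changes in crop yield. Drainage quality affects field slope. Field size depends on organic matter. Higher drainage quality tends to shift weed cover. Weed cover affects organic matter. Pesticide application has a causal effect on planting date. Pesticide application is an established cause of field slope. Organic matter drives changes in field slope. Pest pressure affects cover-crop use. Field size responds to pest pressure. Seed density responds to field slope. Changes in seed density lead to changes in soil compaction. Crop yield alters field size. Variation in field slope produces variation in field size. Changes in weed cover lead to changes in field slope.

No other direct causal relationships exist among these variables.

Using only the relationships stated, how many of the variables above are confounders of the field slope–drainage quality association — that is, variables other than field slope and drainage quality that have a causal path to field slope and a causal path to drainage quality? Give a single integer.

No listed variable has a causal path to both field slope and drainage quality, so there are no common causes.

0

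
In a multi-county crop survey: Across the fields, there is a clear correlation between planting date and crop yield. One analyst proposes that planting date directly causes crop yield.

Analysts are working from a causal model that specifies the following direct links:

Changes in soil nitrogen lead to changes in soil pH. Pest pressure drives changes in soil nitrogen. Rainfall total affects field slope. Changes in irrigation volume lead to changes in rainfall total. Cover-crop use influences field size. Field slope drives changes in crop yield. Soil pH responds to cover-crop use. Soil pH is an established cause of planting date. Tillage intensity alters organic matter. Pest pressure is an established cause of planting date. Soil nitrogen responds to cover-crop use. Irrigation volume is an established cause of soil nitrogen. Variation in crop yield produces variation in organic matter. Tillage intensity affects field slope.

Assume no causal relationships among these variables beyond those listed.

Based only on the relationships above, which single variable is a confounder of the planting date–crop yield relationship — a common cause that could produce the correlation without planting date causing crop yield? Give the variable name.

Irrigation volume has a causal path to planting date (irrigation volume → soil nitrogen → soil pH → planting date) and a separate causal path to crop yield (irrigation volume → rainfall total → field slope → crop yield), so it is a common cause of both.
No stated relationship gives planting date a causal route to crop yield, so the correlation is explained by the shared upstream cause rather than a direct effect.

irrigation volume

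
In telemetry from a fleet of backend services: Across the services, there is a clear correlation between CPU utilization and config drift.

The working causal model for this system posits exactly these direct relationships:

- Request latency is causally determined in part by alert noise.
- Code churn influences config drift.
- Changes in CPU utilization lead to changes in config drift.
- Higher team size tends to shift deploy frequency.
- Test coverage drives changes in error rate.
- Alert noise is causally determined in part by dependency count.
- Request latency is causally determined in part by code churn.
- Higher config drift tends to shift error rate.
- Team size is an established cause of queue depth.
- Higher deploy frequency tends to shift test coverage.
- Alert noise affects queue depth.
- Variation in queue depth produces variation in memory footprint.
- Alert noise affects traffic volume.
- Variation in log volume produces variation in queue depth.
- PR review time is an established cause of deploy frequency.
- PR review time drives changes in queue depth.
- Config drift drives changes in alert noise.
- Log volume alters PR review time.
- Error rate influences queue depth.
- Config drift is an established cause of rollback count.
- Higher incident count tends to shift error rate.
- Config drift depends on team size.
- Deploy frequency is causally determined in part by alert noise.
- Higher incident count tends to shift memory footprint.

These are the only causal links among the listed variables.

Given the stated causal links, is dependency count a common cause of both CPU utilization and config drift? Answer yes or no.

no

Dependency count has no stated causal path to either CPU utilization or config drift. A confounder must cause both variables, so dependency count does not qualify.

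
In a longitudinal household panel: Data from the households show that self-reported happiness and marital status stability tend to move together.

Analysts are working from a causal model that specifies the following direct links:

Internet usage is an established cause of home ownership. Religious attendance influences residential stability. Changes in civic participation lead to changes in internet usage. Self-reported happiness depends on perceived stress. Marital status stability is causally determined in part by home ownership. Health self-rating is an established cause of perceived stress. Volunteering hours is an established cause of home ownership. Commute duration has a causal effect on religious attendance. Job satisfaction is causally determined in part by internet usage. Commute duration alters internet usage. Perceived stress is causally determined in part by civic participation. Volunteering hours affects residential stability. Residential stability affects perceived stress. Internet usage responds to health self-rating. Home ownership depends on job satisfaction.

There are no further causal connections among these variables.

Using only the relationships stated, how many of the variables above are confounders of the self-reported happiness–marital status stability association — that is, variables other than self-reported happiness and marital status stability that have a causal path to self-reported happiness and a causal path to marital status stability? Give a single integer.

The common causes are: civic participation (to self-reported happiness via civic participation → perceived stress → self-reported happiness; to marital status stability via civic participation → internet usage → home ownership → marital status stability); commute duration (to self-reported happiness via commute duration → religious attendance → residential stability → perceived stress → self-reported happiness; to marital status stability via commute duration → internet usage → home ownership → marital status stability); health self-rating (to self-reported happiness via health self-rating → perceived stress → self-reported happiness; to marital status stability via health self-rating → internet usage → home ownership → marital status stability); volunteering hours (to self-reported happiness via volunteering hours → residential stability → perceived stress → self-reported happiness; to marital status stability via volunteering hours → home ownership → marital status stability).
Every other variable lacks a causal path to at least one of self-reported happiness and marital status stability.

4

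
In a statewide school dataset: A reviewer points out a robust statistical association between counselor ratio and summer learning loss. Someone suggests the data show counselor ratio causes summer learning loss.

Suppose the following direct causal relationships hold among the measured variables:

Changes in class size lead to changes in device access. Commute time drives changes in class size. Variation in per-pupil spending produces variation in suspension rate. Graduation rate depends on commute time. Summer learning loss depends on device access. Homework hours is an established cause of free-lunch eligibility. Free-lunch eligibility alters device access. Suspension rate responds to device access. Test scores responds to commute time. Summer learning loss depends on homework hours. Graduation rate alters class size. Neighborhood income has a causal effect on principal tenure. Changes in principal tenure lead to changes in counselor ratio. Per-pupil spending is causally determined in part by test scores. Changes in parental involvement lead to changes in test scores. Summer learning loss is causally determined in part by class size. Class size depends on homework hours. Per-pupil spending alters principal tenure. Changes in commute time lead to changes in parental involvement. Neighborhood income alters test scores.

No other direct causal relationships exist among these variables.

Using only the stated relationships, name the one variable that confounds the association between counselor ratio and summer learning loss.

Commute time has a causal path to counselor ratio (commute time → test scores → per-pupil spending → principal tenure → counselor ratio) and a separate causal path to summer learning loss (commute time → class size → summer learning loss), so it is a common cause of both.
No stated relationship gives counselor ratio a causal route to summer learning loss, so the correlation is explained by the shared upstream cause rather than a direct effect.

commute time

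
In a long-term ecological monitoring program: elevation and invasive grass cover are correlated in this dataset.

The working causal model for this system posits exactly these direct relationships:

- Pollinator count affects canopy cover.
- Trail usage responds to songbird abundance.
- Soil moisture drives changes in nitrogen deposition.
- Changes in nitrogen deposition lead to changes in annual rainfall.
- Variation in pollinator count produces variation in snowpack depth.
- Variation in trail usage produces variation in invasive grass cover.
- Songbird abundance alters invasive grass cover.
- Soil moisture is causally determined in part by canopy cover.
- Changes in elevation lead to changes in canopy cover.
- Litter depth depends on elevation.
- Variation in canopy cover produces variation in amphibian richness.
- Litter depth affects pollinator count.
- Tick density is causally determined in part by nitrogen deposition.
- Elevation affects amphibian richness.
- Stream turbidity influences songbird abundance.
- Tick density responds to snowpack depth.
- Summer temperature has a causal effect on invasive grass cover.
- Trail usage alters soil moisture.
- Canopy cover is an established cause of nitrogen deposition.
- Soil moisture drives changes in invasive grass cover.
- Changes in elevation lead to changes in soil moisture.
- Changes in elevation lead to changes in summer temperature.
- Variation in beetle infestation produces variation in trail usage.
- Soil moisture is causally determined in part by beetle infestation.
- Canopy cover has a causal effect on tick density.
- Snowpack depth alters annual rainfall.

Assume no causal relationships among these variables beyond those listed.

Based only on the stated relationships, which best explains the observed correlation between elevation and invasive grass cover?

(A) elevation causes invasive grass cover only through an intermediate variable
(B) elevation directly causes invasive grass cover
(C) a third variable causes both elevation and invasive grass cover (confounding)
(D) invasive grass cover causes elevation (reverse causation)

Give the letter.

A

Elevation reaches invasive grass cover through elevation → soil moisture → invasive grass cover — an indirect causal chain with no direct elevation → invasive grass cover link. No variable causes both elevation and invasive grass cover, so confounding is ruled out; the effect is mediated.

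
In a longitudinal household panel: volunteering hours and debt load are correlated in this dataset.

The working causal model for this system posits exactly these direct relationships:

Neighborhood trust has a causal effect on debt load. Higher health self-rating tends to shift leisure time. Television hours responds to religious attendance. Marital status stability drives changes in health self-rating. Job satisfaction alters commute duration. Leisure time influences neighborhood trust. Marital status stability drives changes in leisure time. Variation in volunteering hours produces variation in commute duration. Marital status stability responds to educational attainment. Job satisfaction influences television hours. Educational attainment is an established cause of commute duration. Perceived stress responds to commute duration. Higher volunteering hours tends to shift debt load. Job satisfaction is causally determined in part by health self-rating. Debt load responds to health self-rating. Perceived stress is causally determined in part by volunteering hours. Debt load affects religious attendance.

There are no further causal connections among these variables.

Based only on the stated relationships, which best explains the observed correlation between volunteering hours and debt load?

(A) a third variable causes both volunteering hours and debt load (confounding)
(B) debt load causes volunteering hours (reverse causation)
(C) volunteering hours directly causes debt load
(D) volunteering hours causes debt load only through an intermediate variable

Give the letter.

C

There is a stated direct causal link volunteering hours → debt load, and no variable causes both volunteering hours and debt load, so the correlation reflects direct causation.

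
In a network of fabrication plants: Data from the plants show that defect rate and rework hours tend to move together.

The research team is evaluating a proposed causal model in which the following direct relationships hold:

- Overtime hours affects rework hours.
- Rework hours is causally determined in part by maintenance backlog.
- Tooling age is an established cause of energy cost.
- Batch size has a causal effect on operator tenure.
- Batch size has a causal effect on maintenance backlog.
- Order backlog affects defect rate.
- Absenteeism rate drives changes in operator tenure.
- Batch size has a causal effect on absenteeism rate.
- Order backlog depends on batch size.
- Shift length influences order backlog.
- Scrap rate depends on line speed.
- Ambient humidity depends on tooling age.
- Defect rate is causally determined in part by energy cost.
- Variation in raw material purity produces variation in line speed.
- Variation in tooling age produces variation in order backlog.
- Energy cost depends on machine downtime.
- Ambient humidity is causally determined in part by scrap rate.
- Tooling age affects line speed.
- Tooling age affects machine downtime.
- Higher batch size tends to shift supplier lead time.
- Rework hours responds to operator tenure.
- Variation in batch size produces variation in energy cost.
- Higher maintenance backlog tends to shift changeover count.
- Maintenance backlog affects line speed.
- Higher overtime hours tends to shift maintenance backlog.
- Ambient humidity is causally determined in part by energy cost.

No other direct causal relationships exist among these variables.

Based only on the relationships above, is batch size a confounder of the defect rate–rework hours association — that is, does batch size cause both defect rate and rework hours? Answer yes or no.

Batch size has a causal path to defect rate (batch size → energy cost → defect rate) and to rework hours (batch size → maintenance backlog → rework hours), so it is a common cause of both — a confounder.

yes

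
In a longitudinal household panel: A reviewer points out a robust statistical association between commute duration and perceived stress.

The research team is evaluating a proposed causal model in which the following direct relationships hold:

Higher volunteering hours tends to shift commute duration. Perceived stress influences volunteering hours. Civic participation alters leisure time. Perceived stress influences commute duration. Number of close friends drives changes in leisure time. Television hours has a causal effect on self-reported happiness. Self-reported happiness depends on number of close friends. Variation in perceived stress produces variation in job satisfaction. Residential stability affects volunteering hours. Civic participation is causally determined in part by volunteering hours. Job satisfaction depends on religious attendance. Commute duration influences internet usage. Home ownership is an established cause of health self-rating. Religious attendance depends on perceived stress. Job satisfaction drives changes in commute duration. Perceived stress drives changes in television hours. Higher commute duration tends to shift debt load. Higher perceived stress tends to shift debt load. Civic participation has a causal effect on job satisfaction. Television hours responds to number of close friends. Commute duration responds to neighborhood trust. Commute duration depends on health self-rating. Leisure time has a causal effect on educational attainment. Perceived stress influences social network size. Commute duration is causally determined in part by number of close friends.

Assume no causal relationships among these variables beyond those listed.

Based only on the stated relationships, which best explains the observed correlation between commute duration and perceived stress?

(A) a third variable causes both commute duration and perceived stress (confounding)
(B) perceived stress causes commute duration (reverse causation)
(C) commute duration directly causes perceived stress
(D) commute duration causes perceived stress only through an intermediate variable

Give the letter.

The stated link runs perceived stress → commute duration; commute duration has no causal path to perceived stress. No variable causes both, so confounding is ruled out. The correlation reflects reverse causation.

B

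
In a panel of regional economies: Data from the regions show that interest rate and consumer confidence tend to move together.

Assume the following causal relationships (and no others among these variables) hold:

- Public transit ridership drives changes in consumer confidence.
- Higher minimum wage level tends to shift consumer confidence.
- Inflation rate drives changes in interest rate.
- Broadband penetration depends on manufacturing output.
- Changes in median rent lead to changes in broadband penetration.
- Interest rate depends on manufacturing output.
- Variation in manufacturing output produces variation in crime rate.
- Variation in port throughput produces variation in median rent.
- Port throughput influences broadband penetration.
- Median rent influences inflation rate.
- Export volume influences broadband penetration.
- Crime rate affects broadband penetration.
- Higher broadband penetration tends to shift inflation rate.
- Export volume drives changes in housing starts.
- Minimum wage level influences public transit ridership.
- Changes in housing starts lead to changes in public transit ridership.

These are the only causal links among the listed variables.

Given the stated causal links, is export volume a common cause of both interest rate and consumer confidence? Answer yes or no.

Export volume has a causal path to interest rate (export volume → broadband penetration → inflation rate → interest rate) and to consumer confidence (export volume → housing starts → public transit ridership → consumer confidence), so it is a common cause of both — a confounder.

yes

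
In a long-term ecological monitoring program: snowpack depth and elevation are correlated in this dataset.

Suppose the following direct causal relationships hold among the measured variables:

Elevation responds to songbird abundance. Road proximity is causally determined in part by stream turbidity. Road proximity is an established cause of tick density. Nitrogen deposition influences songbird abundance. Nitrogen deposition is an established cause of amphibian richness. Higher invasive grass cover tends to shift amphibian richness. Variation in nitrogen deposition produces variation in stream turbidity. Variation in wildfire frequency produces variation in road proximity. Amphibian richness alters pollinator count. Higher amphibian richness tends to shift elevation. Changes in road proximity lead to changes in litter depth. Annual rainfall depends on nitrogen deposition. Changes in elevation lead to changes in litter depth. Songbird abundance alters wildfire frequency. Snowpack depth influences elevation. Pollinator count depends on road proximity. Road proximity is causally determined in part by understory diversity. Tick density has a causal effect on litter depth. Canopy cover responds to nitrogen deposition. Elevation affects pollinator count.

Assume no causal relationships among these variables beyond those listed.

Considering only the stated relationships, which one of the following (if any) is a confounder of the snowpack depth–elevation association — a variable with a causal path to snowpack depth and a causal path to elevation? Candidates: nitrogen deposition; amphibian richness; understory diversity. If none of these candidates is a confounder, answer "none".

None of the listed candidates has causal paths to both snowpack depth and elevation in the stated relationships, so none is a common cause.

none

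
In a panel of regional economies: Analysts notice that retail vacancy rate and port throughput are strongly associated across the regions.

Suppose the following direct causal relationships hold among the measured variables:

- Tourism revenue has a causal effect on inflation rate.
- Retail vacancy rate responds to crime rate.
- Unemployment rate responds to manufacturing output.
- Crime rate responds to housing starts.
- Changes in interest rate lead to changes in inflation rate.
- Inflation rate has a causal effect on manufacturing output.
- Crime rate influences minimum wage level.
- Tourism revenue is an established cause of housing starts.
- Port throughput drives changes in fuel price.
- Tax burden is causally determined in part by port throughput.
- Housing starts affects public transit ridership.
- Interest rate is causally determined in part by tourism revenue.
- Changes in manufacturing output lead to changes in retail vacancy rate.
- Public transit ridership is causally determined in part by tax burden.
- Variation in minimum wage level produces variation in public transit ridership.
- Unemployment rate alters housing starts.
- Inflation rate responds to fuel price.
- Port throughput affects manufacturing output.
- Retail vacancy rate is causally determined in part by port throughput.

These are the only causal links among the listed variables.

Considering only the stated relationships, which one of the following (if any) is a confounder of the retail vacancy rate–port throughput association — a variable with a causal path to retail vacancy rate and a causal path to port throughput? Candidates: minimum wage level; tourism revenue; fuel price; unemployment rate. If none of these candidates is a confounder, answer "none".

None of the listed candidates has causal paths to both retail vacancy rate and port throughput in the stated relationships, so none is a common cause.

none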